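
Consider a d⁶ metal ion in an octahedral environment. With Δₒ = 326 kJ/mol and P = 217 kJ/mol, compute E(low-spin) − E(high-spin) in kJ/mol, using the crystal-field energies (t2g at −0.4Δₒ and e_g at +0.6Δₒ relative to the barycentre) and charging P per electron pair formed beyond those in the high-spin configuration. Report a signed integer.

-218

High-spin: t2g^4 e_g^2, CFSE = -0.4Δₒ = -130 kJ/mol.
Low-spin t2g^6 e_g^0 gives -2.4Δₒ = -782 kJ/mol, but forming 2 extra pairs costs 2P = 434 kJ/mol, so E(LS) = -782 + 434 = -348 kJ/mol.
E(LS) − E(HS) = -348 − (-130) = -218 kJ/mol.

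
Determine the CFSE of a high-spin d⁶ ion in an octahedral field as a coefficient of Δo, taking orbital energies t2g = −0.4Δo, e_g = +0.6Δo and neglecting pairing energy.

Configuration: t2g^4 e_g^2.
CFSE = 4(-0.4Δo) + 2(0.6Δo) = -1.6Δo + 1.2Δo = -0.4Δo.

-0.4 Δo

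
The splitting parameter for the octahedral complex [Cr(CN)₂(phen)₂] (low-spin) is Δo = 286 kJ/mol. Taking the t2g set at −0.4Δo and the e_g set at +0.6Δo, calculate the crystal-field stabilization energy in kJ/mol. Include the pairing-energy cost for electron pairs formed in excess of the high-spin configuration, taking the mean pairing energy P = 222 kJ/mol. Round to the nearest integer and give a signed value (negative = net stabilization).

Ligand charges: 2×(-1) from CN⁻ and 2×(+0) from phen sum to -2; with overall charge +0, Cr is +2.
Group 6 minus oxidation state +2 gives a d⁴ configuration for Cr²⁺.
Electron filling gives t2g^4 e_g^0.
The orbital stabilization is -1.6Δo = -1.6 × 286 = -458 kJ/mol.
Relative to high-spin t2g^3 e_g^1 (0 paired), the low-spin configuration has 1 additional pair, contributing +1 × 222 = +222 kJ/mol.
Combining: -458 + 222 = -236 kJ/mol.

-236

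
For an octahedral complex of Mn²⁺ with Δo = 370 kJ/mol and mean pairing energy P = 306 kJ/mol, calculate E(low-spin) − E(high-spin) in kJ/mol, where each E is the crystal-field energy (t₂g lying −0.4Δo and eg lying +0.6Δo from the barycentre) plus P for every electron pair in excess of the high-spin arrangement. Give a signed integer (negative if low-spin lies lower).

Group 7 minus oxidation state +2 gives a d⁵ configuration for Mn²⁺.
In the high-spin limit (t₂g³ eg²) the orbital term is 0.0Δo = 0 kJ/mol, with no excess pairing.
Low-spin t₂g⁵ eg⁰ gives -2.0Δo = -740 kJ/mol, but forming 2 extra pairs costs 2P = 612 kJ/mol, so E(LS) = -740 + 612 = -128 kJ/mol.
E(LS) − E(HS) = -128 − (0) = -128 kJ/mol.

-128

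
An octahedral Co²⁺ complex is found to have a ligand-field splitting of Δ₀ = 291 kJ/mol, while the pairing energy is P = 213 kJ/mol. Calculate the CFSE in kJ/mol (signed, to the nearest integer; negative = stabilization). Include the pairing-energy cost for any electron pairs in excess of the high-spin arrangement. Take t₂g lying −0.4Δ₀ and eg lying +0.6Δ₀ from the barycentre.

-311

Co²⁺: group 9, so d-count = 9 − 2 = 7.
With Δ₀ > P the complex is low-spin.
That gives t₂g⁶ eg¹.
Orbital CFSE = -1.8Δ₀ = -1.8 × 291 = -524 kJ/mol.
Excess pairs vs high-spin: 3 − 2 = 1; pairing cost = +213 kJ/mol.
Net CFSE = -524 + 213 = -311 kJ/mol.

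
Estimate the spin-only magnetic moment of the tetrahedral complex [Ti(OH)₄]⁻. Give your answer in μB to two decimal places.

1.73 μB

Each OH⁻ contributes -1; 4 × (-1) = -4. With overall charge -1, Ti is in the +3 oxidation state.
Ti is in group 4, so Ti³⁺ is d¹ (4 − 3 = 1).
Tetrahedral splitting is small, so the complex is high-spin.
Configuration: e¹ t₂⁰ → 1 unpaired electron.
μ(spin-only) = √[1(1+2)] = √3 ≈ 1.73 μB.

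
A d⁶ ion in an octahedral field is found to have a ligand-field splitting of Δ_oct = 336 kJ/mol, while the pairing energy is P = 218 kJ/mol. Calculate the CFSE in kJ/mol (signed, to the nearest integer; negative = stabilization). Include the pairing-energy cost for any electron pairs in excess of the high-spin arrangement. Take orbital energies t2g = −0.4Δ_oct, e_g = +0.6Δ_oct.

-370

With Δ_oct > P the complex is low-spin.
Filling d⁶ accordingly: t2g^6 e_g^0.
Orbital CFSE = -2.4Δ_oct = -2.4 × 336 = -806 kJ/mol.
Excess pairs vs high-spin: 3 − 1 = 2; pairing cost = +436 kJ/mol.
Net CFSE = -806 + 436 = -370 kJ/mol.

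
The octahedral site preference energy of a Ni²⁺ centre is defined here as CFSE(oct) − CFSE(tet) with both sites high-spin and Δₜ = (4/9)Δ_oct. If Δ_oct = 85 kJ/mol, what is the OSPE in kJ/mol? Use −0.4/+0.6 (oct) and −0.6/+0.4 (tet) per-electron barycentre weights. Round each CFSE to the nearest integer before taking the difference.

Group 10 minus oxidation state +2 gives a d⁸ configuration for Ni²⁺.
Octahedral high-spin t2g^6 e_g^2: CFSE = -1.2 × 85 = -102 kJ/mol.
In a tetrahedral site the filling is e^4 t2^4: CFSE(tet) = -0.8Δₜ = -0.8 × (4/9)(85) = -30 kJ/mol.
Subtracting, OSPE = -102 − (-30) = -72 kJ/mol.

-72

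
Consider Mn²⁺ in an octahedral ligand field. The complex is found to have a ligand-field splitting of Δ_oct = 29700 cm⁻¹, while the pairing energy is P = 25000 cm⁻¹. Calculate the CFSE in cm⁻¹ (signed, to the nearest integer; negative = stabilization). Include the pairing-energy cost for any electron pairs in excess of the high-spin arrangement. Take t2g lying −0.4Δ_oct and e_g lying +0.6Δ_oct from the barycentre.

-9400

Mn sits in group 7; removing 2 electrons leaves Mn²⁺ with 7 − 2 = 5 d electrons.
Here Δ_oct > P (29700 > 25000), so the low-spin state is favoured.
Configuration: t2g^5 e_g^0.
Orbital CFSE = -2.0Δ_oct = -2.0 × 29700 = -59400 cm⁻¹.
Excess pairs vs high-spin: 2 − 0 = 2; pairing cost = +50000 cm⁻¹.
Net CFSE = -59400 + 50000 = -9400 cm⁻¹.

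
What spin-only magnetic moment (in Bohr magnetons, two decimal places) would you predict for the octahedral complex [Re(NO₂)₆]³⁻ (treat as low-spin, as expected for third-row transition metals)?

2.83 Bohr magnetons

Each NO₂⁻ contributes -1; 6 × (-1) = -6. With overall charge -3, Re is in the +3 oxidation state.
Re is in group 7, so Re³⁺ is d⁴ (7 − 3 = 4).
Configuration: t₂g⁴ eg⁰ → 2 unpaired electrons.
μ(spin-only) = √[2(2+2)] = √8 ≈ 2.83 Bohr magnetons.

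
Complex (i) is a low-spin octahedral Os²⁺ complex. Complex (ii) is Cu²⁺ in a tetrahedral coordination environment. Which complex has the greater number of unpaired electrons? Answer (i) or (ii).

(i): Group 8 minus oxidation state +2 gives a d⁶ configuration for Os²⁺; t₂g⁶ eg⁰ → 0 unpaired.
(ii): Cu sits in group 11; removing 2 electrons leaves Cu²⁺ with 11 − 2 = 9 d electrons; Tetrahedral splitting is small, so the complex is high-spin; e^4 t2^5 → 1 unpaired.
So (ii) has more unpaired electrons.

(ii)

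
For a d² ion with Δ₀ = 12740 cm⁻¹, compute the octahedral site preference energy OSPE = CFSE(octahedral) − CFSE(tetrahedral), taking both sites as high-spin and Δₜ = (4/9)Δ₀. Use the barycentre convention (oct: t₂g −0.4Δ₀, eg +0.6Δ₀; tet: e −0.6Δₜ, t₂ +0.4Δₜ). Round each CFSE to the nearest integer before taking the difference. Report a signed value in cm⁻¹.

-3397

In an octahedral site d² (HS) is t2g^2 e_g^0, giving CFSE(oct) = -0.8Δ₀ = -10192 cm⁻¹.
Tetrahedral e^2 t2^0 gives -1.2Δₜ = -1.2 × (4/9) × 12740 = -6795 cm⁻¹.
Subtracting, OSPE = -10192 − (-6795) = -3397 cm⁻¹.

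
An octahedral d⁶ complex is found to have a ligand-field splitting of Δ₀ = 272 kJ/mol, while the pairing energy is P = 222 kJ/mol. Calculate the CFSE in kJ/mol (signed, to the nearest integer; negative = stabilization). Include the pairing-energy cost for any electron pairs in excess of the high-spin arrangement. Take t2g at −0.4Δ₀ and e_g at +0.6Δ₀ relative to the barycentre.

-209

Here Δ₀ > P (272 > 222), so the low-spin state is favoured.
Configuration: t2g^6 e_g^0.
Orbital CFSE = -2.4Δ₀ = -2.4 × 272 = -653 kJ/mol.
Excess pairs vs high-spin: 3 − 1 = 2; pairing cost = +444 kJ/mol.
Net CFSE = -653 + 444 = -209 kJ/mol.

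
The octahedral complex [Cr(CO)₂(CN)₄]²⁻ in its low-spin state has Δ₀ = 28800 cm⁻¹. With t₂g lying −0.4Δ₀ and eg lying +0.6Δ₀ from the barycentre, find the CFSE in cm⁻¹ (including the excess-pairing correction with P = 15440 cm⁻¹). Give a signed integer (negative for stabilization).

-30640

Ligand charges: 2×(+0) from CO and 4×(-1) from CN⁻ sum to -4; with overall charge -2, Cr is +2.
Group 6 minus oxidation state +2 gives a d⁴ configuration for Cr²⁺.
Configuration: t₂g⁴ eg⁰.
The orbital stabilization is -1.6Δ₀ = -1.6 × 28800 = -46080 cm⁻¹.
Relative to high-spin t₂g³ eg¹ (0 paired), the low-spin configuration has 1 additional pair, contributing +1 × 15440 = +15440 cm⁻¹.
Overall CFSE = -46080 + 15440 = -30640 cm⁻¹.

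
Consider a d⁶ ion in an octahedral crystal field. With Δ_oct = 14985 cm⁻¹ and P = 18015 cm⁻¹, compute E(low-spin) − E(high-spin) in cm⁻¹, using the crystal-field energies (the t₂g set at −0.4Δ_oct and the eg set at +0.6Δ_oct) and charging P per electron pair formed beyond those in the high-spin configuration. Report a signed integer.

6060

In the high-spin limit (t₂g⁴ eg²) the orbital term is -0.4Δ_oct = -5994 cm⁻¹, with no excess pairing.
Low-spin: t₂g⁶ eg⁰, orbital CFSE = -2.4Δ_oct = -35964 cm⁻¹; plus 2 excess pairs × P = +36030 cm⁻¹; total 66 cm⁻¹.
Thus E(LS) − E(HS) = 6060 cm⁻¹.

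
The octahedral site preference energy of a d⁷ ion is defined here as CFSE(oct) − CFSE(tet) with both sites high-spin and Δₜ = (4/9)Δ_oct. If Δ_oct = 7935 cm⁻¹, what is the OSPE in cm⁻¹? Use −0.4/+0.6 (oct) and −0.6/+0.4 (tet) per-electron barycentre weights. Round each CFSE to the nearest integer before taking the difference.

-2116

Octahedral high-spin t₂g⁵ eg²: CFSE = -0.8 × 7935 = -6348 cm⁻¹.
In a tetrahedral site the filling is e⁴ t₂³: CFSE(tet) = -1.2Δₜ = -1.2 × (4/9)(7935) = -4232 cm⁻¹.
Subtracting, OSPE = -6348 − (-4232) = -2116 cm⁻¹.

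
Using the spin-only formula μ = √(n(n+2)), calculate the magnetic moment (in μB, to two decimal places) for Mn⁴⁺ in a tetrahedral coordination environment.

3.87 μB

Mn⁴⁺: group 7, so d-count = 7 − 4 = 3.
Tetrahedral fields are weak (Δₜ ≈ 4/9 Δₒ), so electrons fill high-spin.
Configuration: e² t₂¹ → 3 unpaired electrons.
μ(spin-only) = √[3(3+2)] = √15 ≈ 3.87 μB.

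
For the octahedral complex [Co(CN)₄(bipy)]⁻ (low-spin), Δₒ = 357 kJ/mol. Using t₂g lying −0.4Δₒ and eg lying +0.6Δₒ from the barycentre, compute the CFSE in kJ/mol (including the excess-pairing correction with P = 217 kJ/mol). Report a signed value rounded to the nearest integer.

Ligand charges: 4×(-1) from CN⁻ and 1×(+0) from bipy sum to -4; with overall charge -1, Co is +3.
Group 9 minus oxidation state +3 gives a d⁶ configuration for Co³⁺.
Configuration: t₂g⁶ eg⁰.
Orbital CFSE = 6(-0.4) + 0(0.6) = -2.4Δₒ = -2.4 × 357 = -857 kJ/mol.
Relative to high-spin t₂g⁴ eg² (1 paired), the low-spin configuration has 2 additional pairs, contributing +2 × 217 = +434 kJ/mol.
Combining: -857 + 434 = -423 kJ/mol.

-423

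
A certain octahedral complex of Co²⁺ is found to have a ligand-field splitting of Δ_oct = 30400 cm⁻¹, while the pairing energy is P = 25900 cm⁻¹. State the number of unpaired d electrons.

1

Co sits in group 9; removing 2 electrons leaves Co²⁺ with 9 − 2 = 7 d electrons.
Δ_oct > P, so pairing is preferred: the ground state is low-spin.
Filling d⁷ accordingly: t₂g⁶ eg¹.
Unpaired electrons: 1.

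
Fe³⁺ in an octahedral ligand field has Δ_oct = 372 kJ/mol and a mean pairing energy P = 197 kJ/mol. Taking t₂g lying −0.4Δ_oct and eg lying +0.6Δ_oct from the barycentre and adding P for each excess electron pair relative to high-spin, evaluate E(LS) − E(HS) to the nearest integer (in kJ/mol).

-350

Group 8 minus oxidation state +3 gives a d⁵ configuration for Fe³⁺.
High-spin: t₂g³ eg², CFSE = 0.0Δ_oct = 0 kJ/mol.
Low-spin t₂g⁵ eg⁰ gives -2.0Δ_oct = -744 kJ/mol, but forming 2 extra pairs costs 2P = 394 kJ/mol, so E(LS) = -744 + 394 = -350 kJ/mol.
The difference is -350 − (0) = -350 kJ/mol, so low-spin lies lower.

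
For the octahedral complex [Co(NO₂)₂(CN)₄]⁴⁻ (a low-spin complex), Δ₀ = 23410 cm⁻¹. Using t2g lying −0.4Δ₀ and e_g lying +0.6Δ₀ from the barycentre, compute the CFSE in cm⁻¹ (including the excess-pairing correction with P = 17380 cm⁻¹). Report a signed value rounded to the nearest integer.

Ligand charges: 2×(-1) from NO₂⁻ and 4×(-1) from CN⁻ sum to -6; with overall charge -4, Co is +2.
Co is in group 9, so Co²⁺ is d⁷ (9 − 2 = 7).
The d⁷ electrons fill as t2g^6 e_g^1.
Orbital CFSE = 6(-0.4) + 1(0.6) = -1.8Δ₀ = -1.8 × 23410 = -42138 cm⁻¹.
Relative to high-spin t2g^5 e_g^2 (2 paired), the low-spin configuration has 1 additional pair, contributing +1 × 17380 = +17380 cm⁻¹.
Combining: -42138 + 17380 = -24758 cm⁻¹.

-24758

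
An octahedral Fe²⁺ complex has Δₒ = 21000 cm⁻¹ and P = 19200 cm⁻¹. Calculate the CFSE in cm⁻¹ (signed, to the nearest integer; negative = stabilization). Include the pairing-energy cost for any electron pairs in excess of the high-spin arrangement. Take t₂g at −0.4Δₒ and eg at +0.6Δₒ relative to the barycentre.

-12000

Group 8 minus oxidation state +2 gives a d⁶ configuration for Fe²⁺.
With Δₒ > P the complex is low-spin.
Filling d⁶ accordingly: t₂g⁶ eg⁰.
Orbital CFSE = -2.4Δₒ = -2.4 × 21000 = -50400 cm⁻¹.
Excess pairs vs high-spin: 3 − 1 = 2; pairing cost = +38400 cm⁻¹.
Net CFSE = -50400 + 38400 = -12000 cm⁻¹.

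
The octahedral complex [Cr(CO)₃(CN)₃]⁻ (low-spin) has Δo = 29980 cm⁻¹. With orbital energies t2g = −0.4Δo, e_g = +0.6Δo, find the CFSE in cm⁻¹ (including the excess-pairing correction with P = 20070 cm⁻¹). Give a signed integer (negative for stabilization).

-27898

Ligand charges: 3×(+0) from CO and 3×(-1) from CN⁻ sum to -3; with overall charge -1, Cr is +2.
Group 6 minus oxidation state +2 gives a d⁴ configuration for Cr²⁺.
Configuration: t2g^4 e_g^0.
CFSE(orbital) = 4×(-0.4Δo) + 0×(0.6Δo) = -1.6Δo; with Δo = 29980 cm⁻¹ that is -47968 cm⁻¹.
High-spin d⁴ would be t2g^3 e_g^1 with 0 pairs; low-spin has 1, so 1 excess pair costs +1P = +20070 cm⁻¹.
Net CFSE = -47968 + 20070 = -27898 cm⁻¹.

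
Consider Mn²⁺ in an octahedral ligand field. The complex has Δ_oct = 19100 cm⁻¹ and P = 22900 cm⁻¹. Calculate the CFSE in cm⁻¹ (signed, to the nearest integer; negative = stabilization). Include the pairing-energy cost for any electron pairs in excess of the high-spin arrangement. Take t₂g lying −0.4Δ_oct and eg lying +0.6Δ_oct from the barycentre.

Mn is in group 7, so Mn²⁺ is d⁵ (7 − 2 = 5).
With Δ_oct < P the complex is high-spin.
That gives t₂g³ eg².
Orbital CFSE = 0.0Δ_oct = 0.0 × 19100 = 0 cm⁻¹.
High-spin has no excess pairs, so no pairing correction applies.

0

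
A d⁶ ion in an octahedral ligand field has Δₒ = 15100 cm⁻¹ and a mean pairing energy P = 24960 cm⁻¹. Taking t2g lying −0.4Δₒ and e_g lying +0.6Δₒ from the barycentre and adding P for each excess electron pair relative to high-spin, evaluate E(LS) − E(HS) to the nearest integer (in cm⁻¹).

19720

High-spin d⁶ fills as t2g^4 e_g^2 with CFSE 4(−0.4) + 2(+0.6) = -0.4Δₒ = -6040 cm⁻¹.
Low-spin: t2g^6 e_g^0, orbital CFSE = -2.4Δₒ = -36240 cm⁻¹; plus 2 excess pairs × P = +49920 cm⁻¹; total 13680 cm⁻¹.
The difference is 13680 − (-6040) = 19720 cm⁻¹, so high-spin lies lower.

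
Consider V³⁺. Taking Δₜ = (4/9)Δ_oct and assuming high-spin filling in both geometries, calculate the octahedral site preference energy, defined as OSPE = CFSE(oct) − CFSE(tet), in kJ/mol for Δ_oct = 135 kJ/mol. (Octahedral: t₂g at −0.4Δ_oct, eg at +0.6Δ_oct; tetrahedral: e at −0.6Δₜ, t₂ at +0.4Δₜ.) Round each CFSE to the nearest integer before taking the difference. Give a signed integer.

-36

Group 5 minus oxidation state +3 gives a d² configuration for V³⁺.
In an octahedral site d² (HS) is t2g^2 e_g^0, giving CFSE(oct) = -0.8Δ_oct = -108 kJ/mol.
Tetrahedral e^2 t2^0 gives -1.2Δₜ = -1.2 × (4/9) × 135 = -72 kJ/mol.
OSPE = -108 − (-72) = -36 kJ/mol.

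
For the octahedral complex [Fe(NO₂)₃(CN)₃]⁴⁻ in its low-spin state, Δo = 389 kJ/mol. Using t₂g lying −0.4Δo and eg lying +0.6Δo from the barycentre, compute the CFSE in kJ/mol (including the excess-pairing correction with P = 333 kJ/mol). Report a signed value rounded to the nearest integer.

-268

Ligand charges: 3×(-1) from NO₂⁻ and 3×(-1) from CN⁻ sum to -6; with overall charge -4, Fe is +2.
Fe sits in group 8; removing 2 electrons leaves Fe²⁺ with 8 − 2 = 6 d electrons.
Electron filling gives t₂g⁶ eg⁰.
CFSE(orbital) = 6×(-0.4Δo) + 0×(0.6Δo) = -2.4Δo; with Δo = 389 kJ/mol that is -934 kJ/mol.
Pairing penalty: 3 pairs vs 1 in the high-spin reference → 2 extra × P = 666 kJ/mol.
Combining: -934 + 666 = -268 kJ/mol.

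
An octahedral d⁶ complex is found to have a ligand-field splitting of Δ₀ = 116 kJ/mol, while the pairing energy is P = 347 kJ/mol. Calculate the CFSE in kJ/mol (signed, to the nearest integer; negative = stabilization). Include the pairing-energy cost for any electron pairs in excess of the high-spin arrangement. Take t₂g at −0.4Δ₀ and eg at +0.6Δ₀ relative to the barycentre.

Here Δ₀ < P (116 < 347), so the high-spin state is favoured.
Configuration: t₂g⁴ eg².
Orbital CFSE = -0.4Δ₀ = -0.4 × 116 = -46 kJ/mol.
High-spin has no excess pairs, so no pairing correction applies.

-46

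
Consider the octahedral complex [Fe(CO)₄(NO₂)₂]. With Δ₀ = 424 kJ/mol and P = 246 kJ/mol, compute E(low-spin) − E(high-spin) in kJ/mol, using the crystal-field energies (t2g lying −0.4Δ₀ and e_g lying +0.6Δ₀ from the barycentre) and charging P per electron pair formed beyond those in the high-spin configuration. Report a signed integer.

-356

Ligand charges: 4×(+0) from CO and 2×(-1) from NO₂⁻ sum to -2; with overall charge +0, Fe is +2.
Group 8 minus oxidation state +2 gives a d⁶ configuration for Fe²⁺.
In the high-spin limit (t2g^4 e_g^2) the orbital term is -0.4Δ₀ = -170 kJ/mol, with no excess pairing.
Low-spin: t2g^6 e_g^0, orbital CFSE = -2.4Δ₀ = -1018 kJ/mol; plus 2 excess pairs × P = +492 kJ/mol; total -526 kJ/mol.
Thus E(LS) − E(HS) = -356 kJ/mol.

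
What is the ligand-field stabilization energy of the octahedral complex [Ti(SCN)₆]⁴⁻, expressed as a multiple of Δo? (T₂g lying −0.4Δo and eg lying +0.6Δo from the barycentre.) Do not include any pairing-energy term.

Each SCN⁻ contributes -1; 6 × (-1) = -6. With overall charge -4, Ti is in the +2 oxidation state.
Ti is in group 4, so Ti²⁺ is d² (4 − 2 = 2).
For octahedral d² the high- and low-spin configurations coincide.
Configuration: t₂g² eg⁰.
CFSE = 2(-0.4Δo) + 0(0.6Δo) = -0.8Δo + 0.0Δo = -0.8Δo.

-0.8 Δo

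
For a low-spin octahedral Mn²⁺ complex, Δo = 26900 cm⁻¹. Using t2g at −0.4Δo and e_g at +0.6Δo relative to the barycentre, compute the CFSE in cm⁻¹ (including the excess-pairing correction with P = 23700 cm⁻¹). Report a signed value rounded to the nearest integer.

Mn²⁺: group 7, so d-count = 7 − 2 = 5.
The d⁵ electrons fill as t2g^5 e_g^0.
The orbital stabilization is -2.0Δo = -2.0 × 26900 = -53800 cm⁻¹.
Pairing penalty: 2 pairs vs 0 in the high-spin reference → 2 extra × P = 47400 cm⁻¹.
Net CFSE = -53800 + 47400 = -6400 cm⁻¹.

-6400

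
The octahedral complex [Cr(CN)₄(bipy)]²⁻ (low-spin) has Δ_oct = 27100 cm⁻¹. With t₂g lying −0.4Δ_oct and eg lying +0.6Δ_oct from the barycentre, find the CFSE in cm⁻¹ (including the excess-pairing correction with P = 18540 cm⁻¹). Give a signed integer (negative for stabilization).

-24820

Ligand charges: 4×(-1) from CN⁻ and 1×(+0) from bipy sum to -4; with overall charge -2, Cr is +2.
Cr sits in group 6; removing 2 electrons leaves Cr²⁺ with 6 − 2 = 4 d electrons.
Electron filling gives t₂g⁴ eg⁰.
Orbital CFSE = 4(-0.4) + 0(0.6) = -1.6Δ_oct = -1.6 × 27100 = -43360 cm⁻¹.
Relative to high-spin t₂g³ eg¹ (0 paired), the low-spin configuration has 1 additional pair, contributing +1 × 18540 = +18540 cm⁻¹.
Net CFSE = -43360 + 18540 = -24820 cm⁻¹.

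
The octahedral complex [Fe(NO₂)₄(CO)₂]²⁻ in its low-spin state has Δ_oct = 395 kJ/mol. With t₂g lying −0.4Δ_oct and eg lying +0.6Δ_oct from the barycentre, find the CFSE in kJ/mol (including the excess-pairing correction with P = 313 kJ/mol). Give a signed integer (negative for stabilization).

-322

Ligand charges: 4×(-1) from NO₂⁻ and 2×(+0) from CO sum to -4; with overall charge -2, Fe is +2.
Group 8 minus oxidation state +2 gives a d⁶ configuration for Fe²⁺.
Configuration: t₂g⁶ eg⁰.
CFSE(orbital) = 6×(-0.4Δ_oct) + 0×(0.6Δ_oct) = -2.4Δ_oct; with Δ_oct = 395 kJ/mol that is -948 kJ/mol.
Relative to high-spin t₂g⁴ eg² (1 paired), the low-spin configuration has 2 additional pairs, contributing +2 × 313 = +626 kJ/mol.
Net CFSE = -948 + 626 = -322 kJ/mol.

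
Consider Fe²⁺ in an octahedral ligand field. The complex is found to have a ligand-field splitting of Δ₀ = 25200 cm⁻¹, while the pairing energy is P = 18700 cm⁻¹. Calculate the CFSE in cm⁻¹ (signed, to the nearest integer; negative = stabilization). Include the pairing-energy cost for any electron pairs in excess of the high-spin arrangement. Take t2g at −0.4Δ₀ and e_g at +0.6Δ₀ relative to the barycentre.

-23080

Fe is in group 8, so Fe²⁺ is d⁶ (8 − 2 = 6).
Δ₀ > P, so pairing is preferred: the ground state is low-spin.
Filling d⁶ accordingly: t2g^6 e_g^0.
Orbital CFSE = -2.4Δ₀ = -2.4 × 25200 = -60480 cm⁻¹.
Excess pairs vs high-spin: 3 − 1 = 2; pairing cost = +37400 cm⁻¹.
Net CFSE = -60480 + 37400 = -23080 cm⁻¹.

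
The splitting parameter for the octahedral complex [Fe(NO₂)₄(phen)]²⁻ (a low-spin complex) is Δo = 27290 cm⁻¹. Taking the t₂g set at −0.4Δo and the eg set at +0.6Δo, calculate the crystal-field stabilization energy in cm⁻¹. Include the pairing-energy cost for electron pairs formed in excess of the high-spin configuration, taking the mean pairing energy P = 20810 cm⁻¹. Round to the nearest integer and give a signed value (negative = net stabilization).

-23876

Ligand charges: 4×(-1) from NO₂⁻ and 1×(+0) from phen sum to -4; with overall charge -2, Fe is +2.
Group 8 minus oxidation state +2 gives a d⁶ configuration for Fe²⁺.
Configuration: t₂g⁶ eg⁰.
The orbital stabilization is -2.4Δo = -2.4 × 27290 = -65496 cm⁻¹.
Relative to high-spin t₂g⁴ eg² (1 paired), the low-spin configuration has 2 additional pairs, contributing +2 × 20810 = +41620 cm⁻¹.
Net CFSE = -65496 + 41620 = -23876 cm⁻¹.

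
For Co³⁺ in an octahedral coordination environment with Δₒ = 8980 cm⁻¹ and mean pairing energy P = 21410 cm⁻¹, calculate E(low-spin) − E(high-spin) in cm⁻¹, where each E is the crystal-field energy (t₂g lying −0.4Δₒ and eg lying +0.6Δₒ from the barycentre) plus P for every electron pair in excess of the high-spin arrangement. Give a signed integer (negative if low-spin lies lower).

24860

Co³⁺: group 9, so d-count = 9 − 3 = 6.
High-spin: t₂g⁴ eg², CFSE = -0.4Δₒ = -3592 cm⁻¹.
Low-spin t₂g⁶ eg⁰ gives -2.4Δₒ = -21552 cm⁻¹, but forming 2 extra pairs costs 2P = 42820 cm⁻¹, so E(LS) = -21552 + 42820 = 21268 cm⁻¹.
E(LS) − E(HS) = 21268 − (-3592) = 24860 cm⁻¹.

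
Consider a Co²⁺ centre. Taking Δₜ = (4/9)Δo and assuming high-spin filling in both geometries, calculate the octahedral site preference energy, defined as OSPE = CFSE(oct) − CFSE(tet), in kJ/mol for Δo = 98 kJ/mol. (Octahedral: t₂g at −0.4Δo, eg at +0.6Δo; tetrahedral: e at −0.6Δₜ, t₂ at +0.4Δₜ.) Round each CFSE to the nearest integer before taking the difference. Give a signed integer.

-26

Co is in group 9, so Co²⁺ is d⁷ (9 − 2 = 7).
In an octahedral site d⁷ (HS) is t2g^5 e_g^2, giving CFSE(oct) = -0.8Δo = -78 kJ/mol.
Tetrahedral e^4 t2^3 gives -1.2Δₜ = -1.2 × (4/9) × 98 = -52 kJ/mol.
Subtracting, OSPE = -78 − (-52) = -26 kJ/mol.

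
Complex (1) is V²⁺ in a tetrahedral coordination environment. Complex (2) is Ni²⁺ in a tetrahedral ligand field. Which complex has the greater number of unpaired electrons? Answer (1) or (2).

(1)

(1): V sits in group 5; removing 2 electrons leaves V²⁺ with 5 − 2 = 3 d electrons; Tetrahedral fields are weak (Δₜ ≈ 4/9 Δₒ), so electrons fill high-spin; e² t₂¹ → 3 unpaired.
(2): Ni²⁺: group 10, so d-count = 10 − 2 = 8; Tetrahedral fields are weak (Δₜ ≈ 4/9 Δₒ), so electrons fill high-spin; e⁴ t₂⁴ → 2 unpaired.
So (1) has more unpaired electrons.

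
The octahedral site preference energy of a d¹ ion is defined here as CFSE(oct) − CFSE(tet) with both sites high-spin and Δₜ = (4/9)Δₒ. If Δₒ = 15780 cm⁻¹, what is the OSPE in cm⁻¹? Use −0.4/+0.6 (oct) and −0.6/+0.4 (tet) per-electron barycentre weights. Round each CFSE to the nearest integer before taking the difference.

In an octahedral site d¹ (HS) is t₂g¹ eg⁰, giving CFSE(oct) = -0.4Δₒ = -6312 cm⁻¹.
Tetrahedral: e¹ t₂⁰, CFSE = 1(−0.6) + 0(+0.4) = -0.6Δₜ = -0.6 × (4/9) × 15780 = -4208 cm⁻¹.
OSPE = -6312 − (-4208) = -2104 cm⁻¹.

-2104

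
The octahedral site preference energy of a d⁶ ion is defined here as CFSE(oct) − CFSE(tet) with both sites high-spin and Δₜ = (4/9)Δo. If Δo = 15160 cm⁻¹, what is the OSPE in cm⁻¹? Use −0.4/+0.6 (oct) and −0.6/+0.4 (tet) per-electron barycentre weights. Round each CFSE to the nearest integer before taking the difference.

-2021

Octahedral (high-spin): t₂g⁴ eg², CFSE = 4(−0.4) + 2(+0.6) = -0.4Δo = -0.4 × 15160 = -6064 cm⁻¹.
Tetrahedral: e³ t₂³, CFSE = 3(−0.6) + 3(+0.4) = -0.6Δₜ = -0.6 × (4/9) × 15160 = -4043 cm⁻¹.
OSPE = CFSE(oct) − CFSE(tet) = -6064 − (-4043) = -2021 cm⁻¹.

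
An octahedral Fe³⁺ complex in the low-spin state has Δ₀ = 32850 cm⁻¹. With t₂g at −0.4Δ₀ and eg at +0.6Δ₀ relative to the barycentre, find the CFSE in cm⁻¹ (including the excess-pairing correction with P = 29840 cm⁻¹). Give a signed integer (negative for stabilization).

-6020

Fe sits in group 8; removing 3 electrons leaves Fe³⁺ with 8 − 3 = 5 d electrons.
Configuration: t₂g⁵ eg⁰.
The orbital stabilization is -2.0Δ₀ = -2.0 × 32850 = -65700 cm⁻¹.
High-spin d⁵ would be t₂g³ eg² with 0 pairs; low-spin has 2, so 2 excess pairs cost +2P = +59680 cm⁻¹.
Net CFSE = -65700 + 59680 = -6020 cm⁻¹.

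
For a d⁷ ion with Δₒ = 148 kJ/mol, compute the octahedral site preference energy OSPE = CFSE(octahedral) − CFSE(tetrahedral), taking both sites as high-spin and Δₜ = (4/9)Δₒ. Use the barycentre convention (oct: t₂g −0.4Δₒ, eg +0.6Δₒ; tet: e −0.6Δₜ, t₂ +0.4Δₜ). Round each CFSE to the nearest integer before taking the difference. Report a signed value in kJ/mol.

-39

Octahedral high-spin t2g^5 e_g^2: CFSE = -0.8 × 148 = -118 kJ/mol.
Tetrahedral e^4 t2^3 gives -1.2Δₜ = -1.2 × (4/9) × 148 = -79 kJ/mol.
OSPE = CFSE(oct) − CFSE(tet) = -118 − (-79) = -39 kJ/mol.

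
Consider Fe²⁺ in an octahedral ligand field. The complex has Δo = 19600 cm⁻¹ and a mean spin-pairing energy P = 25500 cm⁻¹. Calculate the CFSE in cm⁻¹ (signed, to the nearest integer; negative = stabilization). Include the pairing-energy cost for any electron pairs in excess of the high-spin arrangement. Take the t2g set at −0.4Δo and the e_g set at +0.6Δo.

-7840

Fe is in group 8, so Fe²⁺ is d⁶ (8 − 2 = 6).
Δo < P, so pairing is avoided: the ground state is high-spin.
That gives t2g^4 e_g^2.
Orbital CFSE = -0.4Δo = -0.4 × 19600 = -7840 cm⁻¹.
High-spin has no excess pairs, so no pairing correction applies.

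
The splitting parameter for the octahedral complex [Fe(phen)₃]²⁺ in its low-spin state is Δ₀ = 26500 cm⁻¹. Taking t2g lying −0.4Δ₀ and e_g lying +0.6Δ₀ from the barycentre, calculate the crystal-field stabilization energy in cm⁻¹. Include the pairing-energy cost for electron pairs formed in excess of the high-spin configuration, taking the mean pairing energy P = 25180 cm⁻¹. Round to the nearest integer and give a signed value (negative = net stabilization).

-13240

phen is neutral, so the +2 overall charge sits on Fe: oxidation state +2.
Group 8 minus oxidation state +2 gives a d⁶ configuration for Fe²⁺.
Electron filling gives t2g^6 e_g^0.
CFSE(orbital) = 6×(-0.4Δ₀) + 0×(0.6Δ₀) = -2.4Δ₀; with Δ₀ = 26500 cm⁻¹ that is -63600 cm⁻¹.
Relative to high-spin t2g^4 e_g^2 (1 paired), the low-spin configuration has 2 additional pairs, contributing +2 × 25180 = +50360 cm⁻¹.
Net CFSE = -63600 + 50360 = -13240 cm⁻¹.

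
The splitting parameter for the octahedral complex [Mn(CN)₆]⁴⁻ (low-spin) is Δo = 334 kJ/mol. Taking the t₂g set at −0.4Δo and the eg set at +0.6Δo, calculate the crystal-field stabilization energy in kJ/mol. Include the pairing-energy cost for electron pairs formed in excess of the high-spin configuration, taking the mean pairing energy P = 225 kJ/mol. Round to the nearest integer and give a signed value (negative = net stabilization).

-218

Each CN⁻ contributes -1; 6 × (-1) = -6. With overall charge -4, Mn is in the +2 oxidation state.
Group 7 minus oxidation state +2 gives a d⁵ configuration for Mn²⁺.
Configuration: t₂g⁵ eg⁰.
Orbital CFSE = 5(-0.4) + 0(0.6) = -2.0Δo = -2.0 × 334 = -668 kJ/mol.
Pairing penalty: 2 pairs vs 0 in the high-spin reference → 2 extra × P = 450 kJ/mol.
Overall CFSE = -668 + 450 = -218 kJ/mol.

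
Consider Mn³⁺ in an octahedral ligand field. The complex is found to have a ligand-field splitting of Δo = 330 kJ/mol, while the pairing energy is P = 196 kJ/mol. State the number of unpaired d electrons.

2

Group 7 minus oxidation state +3 gives a d⁴ configuration for Mn³⁺.
Here Δo > P (330 > 196), so the low-spin state is favoured.
Filling d⁴ accordingly: t2g^4 e_g^0.
Unpaired electrons: 2.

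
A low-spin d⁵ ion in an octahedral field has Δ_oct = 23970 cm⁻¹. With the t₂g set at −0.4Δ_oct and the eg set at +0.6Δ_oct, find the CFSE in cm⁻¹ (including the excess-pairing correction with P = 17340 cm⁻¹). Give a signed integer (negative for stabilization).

-13260

Electron filling gives t₂g⁵ eg⁰.
The orbital stabilization is -2.0Δ_oct = -2.0 × 23970 = -47940 cm⁻¹.
High-spin d⁵ would be t₂g³ eg² with 0 pairs; low-spin has 2, so 2 excess pairs cost +2P = +34680 cm⁻¹.
Net CFSE = -47940 + 34680 = -13260 cm⁻¹.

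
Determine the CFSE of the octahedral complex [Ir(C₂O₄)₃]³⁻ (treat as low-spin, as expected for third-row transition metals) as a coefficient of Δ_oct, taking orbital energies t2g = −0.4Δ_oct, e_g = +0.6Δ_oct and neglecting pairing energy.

-2.4 Δ_oct

Each C₂O₄²⁻ contributes -2; 3 × (-2) = -6. With overall charge -3, Ir is in the +3 oxidation state.
Group 9 minus oxidation state +3 gives a d⁶ configuration for Ir³⁺.
Configuration: t2g^6 e_g^0.
CFSE = 6(-0.4Δ_oct) + 0(0.6Δ_oct) = -2.4Δ_oct + 0.0Δ_oct = -2.4Δ_oct.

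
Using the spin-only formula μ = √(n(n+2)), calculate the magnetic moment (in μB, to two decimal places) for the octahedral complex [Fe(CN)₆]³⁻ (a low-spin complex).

1.73 μB

Each CN⁻ contributes -1; 6 × (-1) = -6. With overall charge -3, Fe is in the +3 oxidation state.
Fe³⁺: group 8, so d-count = 8 − 3 = 5.
Configuration: t₂g⁵ eg⁰ → 1 unpaired electron.
μ(spin-only) = √[1(1+2)] = √3 ≈ 1.73 μB.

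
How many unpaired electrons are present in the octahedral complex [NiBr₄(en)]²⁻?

Ligand charges: 4×(-1) from Br⁻ and 1×(+0) from en sum to -4; with overall charge -2, Ni is +2.
Group 10 minus oxidation state +2 gives a d⁸ configuration for Ni²⁺.
Configuration: t2g^6 e_g^2, giving 2 unpaired electrons.

2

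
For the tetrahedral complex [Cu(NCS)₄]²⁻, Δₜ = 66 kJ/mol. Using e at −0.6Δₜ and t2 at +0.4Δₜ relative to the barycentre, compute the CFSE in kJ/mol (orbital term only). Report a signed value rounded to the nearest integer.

-26

Each NCS⁻ contributes -1; 4 × (-1) = -4. With overall charge -2, Cu is in the +2 oxidation state.
Group 11 minus oxidation state +2 gives a d⁹ configuration for Cu²⁺.
Tetrahedral fields are weak (Δₜ ≈ 4/9 Δₒ), so electrons fill high-spin.
Configuration: e^4 t2^5.
CFSE(orbital) = 4×(-0.6Δₜ) + 5×(0.4Δₜ) = -0.4Δₜ; with Δₜ = 66 kJ/mol that is -26 kJ/mol.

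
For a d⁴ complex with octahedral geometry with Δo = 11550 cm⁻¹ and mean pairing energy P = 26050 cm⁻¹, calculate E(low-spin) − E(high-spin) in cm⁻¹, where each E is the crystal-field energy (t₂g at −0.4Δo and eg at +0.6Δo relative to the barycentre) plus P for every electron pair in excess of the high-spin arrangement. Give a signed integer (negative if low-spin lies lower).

14500

High-spin d⁴ fills as t₂g³ eg¹ with CFSE 3(−0.4) + 1(+0.6) = -0.6Δo = -6930 cm⁻¹.
Low-spin: t₂g⁴ eg⁰, orbital CFSE = -1.6Δo = -18480 cm⁻¹; plus 1 excess pair × P = +26050 cm⁻¹; total 7570 cm⁻¹.
The difference is 7570 − (-6930) = 14500 cm⁻¹, so high-spin lies lower.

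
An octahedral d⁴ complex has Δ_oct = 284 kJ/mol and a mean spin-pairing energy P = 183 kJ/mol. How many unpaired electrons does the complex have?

Since Δ_oct = 284 kJ/mol > P = 183 kJ/mol, the complex adopts the low-spin configuration.
That gives t₂g⁴ eg⁰.
Unpaired electrons: 2.

2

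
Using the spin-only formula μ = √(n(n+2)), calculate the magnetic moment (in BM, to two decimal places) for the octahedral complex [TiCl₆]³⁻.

1.73 BM

Each Cl⁻ contributes -1; 6 × (-1) = -6. With overall charge -3, Ti is in the +3 oxidation state.
Group 4 minus oxidation state +3 gives a d¹ configuration for Ti³⁺.
Configuration: t₂g¹ eg⁰ → 1 unpaired electron.
μ(spin-only) = √[1(1+2)] = √3 ≈ 1.73 BM.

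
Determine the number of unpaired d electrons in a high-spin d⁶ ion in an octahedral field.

4

Configuration: t₂g⁴ eg², giving 4 unpaired electrons.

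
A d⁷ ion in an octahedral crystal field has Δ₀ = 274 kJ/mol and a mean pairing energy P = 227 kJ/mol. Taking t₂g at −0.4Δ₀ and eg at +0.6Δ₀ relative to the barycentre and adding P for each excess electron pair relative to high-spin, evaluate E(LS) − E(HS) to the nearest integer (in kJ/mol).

-47

High-spin d⁷ fills as t₂g⁵ eg² with CFSE 5(−0.4) + 2(+0.6) = -0.8Δ₀ = -219 kJ/mol.
Low-spin: t₂g⁶ eg¹, orbital CFSE = -1.8Δ₀ = -493 kJ/mol; plus 1 excess pair × P = +227 kJ/mol; total -266 kJ/mol.
E(LS) − E(HS) = -266 − (-219) = -47 kJ/mol.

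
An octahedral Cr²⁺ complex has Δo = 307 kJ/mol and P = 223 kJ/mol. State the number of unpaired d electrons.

2

Cr²⁺: group 6, so d-count = 6 − 2 = 4.
Here Δo > P (307 > 223), so the low-spin state is favoured.
That gives t₂g⁴ eg⁰.
Unpaired electrons: 2.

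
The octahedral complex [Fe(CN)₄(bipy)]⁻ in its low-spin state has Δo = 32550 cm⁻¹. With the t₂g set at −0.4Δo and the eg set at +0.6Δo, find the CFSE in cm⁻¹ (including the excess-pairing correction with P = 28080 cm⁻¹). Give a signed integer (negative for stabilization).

-8940

Ligand charges: 4×(-1) from CN⁻ and 1×(+0) from bipy sum to -4; with overall charge -1, Fe is +3.
Fe is in group 8, so Fe³⁺ is d⁵ (8 − 3 = 5).
Electron filling gives t₂g⁵ eg⁰.
Orbital CFSE = 5(-0.4) + 0(0.6) = -2.0Δo = -2.0 × 32550 = -65100 cm⁻¹.
High-spin d⁵ would be t₂g³ eg² with 0 pairs; low-spin has 2, so 2 excess pairs cost +2P = +56160 cm⁻¹.
Overall CFSE = -65100 + 56160 = -8940 cm⁻¹.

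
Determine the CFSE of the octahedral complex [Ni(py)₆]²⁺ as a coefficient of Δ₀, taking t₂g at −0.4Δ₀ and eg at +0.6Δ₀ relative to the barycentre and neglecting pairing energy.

-1.2 Δ₀

py is neutral, so the +2 overall charge sits on Ni: oxidation state +2.
Ni sits in group 10; removing 2 electrons leaves Ni²⁺ with 10 − 2 = 8 d electrons.
Configuration: t₂g⁶ eg².
CFSE = 6(-0.4Δ₀) + 2(0.6Δ₀) = -2.4Δ₀ + 1.2Δ₀ = -1.2Δ₀.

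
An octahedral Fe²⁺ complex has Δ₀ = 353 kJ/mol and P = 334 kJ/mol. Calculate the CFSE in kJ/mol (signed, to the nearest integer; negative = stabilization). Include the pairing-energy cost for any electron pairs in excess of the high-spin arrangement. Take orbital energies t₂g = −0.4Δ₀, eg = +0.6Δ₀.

-179

Fe²⁺: group 8, so d-count = 8 − 2 = 6.
Since Δ₀ = 353 kJ/mol > P = 334 kJ/mol, the complex adopts the low-spin configuration.
That gives t₂g⁶ eg⁰.
Orbital CFSE = -2.4Δ₀ = -2.4 × 353 = -847 kJ/mol.
Excess pairs vs high-spin: 3 − 1 = 2; pairing cost = +668 kJ/mol.
Net CFSE = -847 + 668 = -179 kJ/mol.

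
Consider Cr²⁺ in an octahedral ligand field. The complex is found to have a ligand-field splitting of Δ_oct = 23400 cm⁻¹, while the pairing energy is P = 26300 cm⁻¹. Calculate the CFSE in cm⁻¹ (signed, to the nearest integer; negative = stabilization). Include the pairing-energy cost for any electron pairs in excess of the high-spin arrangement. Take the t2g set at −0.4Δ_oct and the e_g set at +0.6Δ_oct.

-14040

Group 6 minus oxidation state +2 gives a d⁴ configuration for Cr²⁺.
Δ_oct < P, so pairing is avoided: the ground state is high-spin.
Filling d⁴ accordingly: t2g^3 e_g^1.
Orbital CFSE = -0.6Δ_oct = -0.6 × 23400 = -14040 cm⁻¹.
High-spin has no excess pairs, so no pairing correction applies.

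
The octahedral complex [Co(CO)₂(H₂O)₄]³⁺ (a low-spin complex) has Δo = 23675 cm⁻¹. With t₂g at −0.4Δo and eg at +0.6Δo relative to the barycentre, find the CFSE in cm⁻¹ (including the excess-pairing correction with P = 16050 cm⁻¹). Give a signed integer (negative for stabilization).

-24720

Ligand charges: 2×(+0) from CO and 4×(+0) from H₂O sum to +0; with overall charge +3, Co is +3.
Co³⁺: group 9, so d-count = 9 − 3 = 6.
Electron filling gives t₂g⁶ eg⁰.
The orbital stabilization is -2.4Δo = -2.4 × 23675 = -56820 cm⁻¹.
High-spin d⁶ would be t₂g⁴ eg² with 1 pair; low-spin has 3, so 2 excess pairs cost +2P = +32100 cm⁻¹.
Overall CFSE = -56820 + 32100 = -24720 cm⁻¹.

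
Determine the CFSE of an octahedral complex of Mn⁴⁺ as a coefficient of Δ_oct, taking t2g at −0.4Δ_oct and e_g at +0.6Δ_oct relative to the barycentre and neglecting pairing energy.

-1.2 Δ_oct

Group 7 minus oxidation state +4 gives a d³ configuration for Mn⁴⁺.
Configuration: t2g^3 e_g^0.
CFSE = 3(-0.4Δ_oct) + 0(0.6Δ_oct) = -1.2Δ_oct + 0.0Δ_oct = -1.2Δ_oct.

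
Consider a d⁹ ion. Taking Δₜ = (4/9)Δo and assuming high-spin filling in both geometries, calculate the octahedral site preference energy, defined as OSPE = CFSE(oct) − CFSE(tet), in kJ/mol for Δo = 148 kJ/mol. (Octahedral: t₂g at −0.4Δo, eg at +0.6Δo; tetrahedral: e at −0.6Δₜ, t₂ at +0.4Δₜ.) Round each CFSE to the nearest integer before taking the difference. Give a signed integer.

-63

Octahedral high-spin t₂g⁶ eg³: CFSE = -0.6 × 148 = -89 kJ/mol.
In a tetrahedral site the filling is e⁴ t₂⁵: CFSE(tet) = -0.4Δₜ = -0.4 × (4/9)(148) = -26 kJ/mol.
OSPE = CFSE(oct) − CFSE(tet) = -89 − (-26) = -63 kJ/mol.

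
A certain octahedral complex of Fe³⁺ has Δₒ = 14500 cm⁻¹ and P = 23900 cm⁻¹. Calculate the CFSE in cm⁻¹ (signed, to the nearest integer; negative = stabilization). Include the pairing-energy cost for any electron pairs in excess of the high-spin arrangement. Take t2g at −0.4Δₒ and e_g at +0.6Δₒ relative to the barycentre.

Group 8 minus oxidation state +3 gives a d⁵ configuration for Fe³⁺.
Δₒ < P, so pairing is avoided: the ground state is high-spin.
Configuration: t2g^3 e_g^2.
Orbital CFSE = 0.0Δₒ = 0.0 × 14500 = 0 cm⁻¹.
High-spin has no excess pairs, so no pairing correction applies.

0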